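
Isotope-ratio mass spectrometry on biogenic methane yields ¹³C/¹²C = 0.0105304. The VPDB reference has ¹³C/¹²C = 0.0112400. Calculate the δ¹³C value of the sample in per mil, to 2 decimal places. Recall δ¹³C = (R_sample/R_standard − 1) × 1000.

-63.13 per mil

δ¹³C = (R_sample / R_standard − 1) × 1000
R_sample / R_standard = 0.0105304 / 0.0112400 = 0.936868
δ¹³C = (0.936868 − 1) × 1000 = -63.132 per mil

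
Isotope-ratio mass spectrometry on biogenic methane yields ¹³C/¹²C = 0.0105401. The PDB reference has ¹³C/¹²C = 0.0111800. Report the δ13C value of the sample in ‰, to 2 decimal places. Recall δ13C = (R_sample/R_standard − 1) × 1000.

δ13C = (R_sample / R_standard − 1) × 1000
R_sample / R_standard = 0.0105401 / 0.0111800 = 0.942764
δ13C = (0.942764 − 1) × 1000 = -57.236‰

-57.24‰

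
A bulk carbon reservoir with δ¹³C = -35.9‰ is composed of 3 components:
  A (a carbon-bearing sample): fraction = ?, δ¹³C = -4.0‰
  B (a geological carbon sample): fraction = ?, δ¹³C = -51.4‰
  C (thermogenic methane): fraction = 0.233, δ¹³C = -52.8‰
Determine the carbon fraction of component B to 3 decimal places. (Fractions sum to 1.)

0.433

Let f_B and f_A be the unknown fractions; fractions sum to 1 so f_B + f_A = 0.767.
Mass balance: Σ fᵢ·δᵢ = δ_bulk ⇒ f_B·(-51.4) + f_A·(-4.0) = -35.9 − (-12.302) = -23.598
Substitute f_A = 0.767 − f_B:
f_B·(-51.4 − -4.0) = -23.598 − 0.767×(-4.0) = -20.530
f_B = -20.530 / -47.4 = 0.4331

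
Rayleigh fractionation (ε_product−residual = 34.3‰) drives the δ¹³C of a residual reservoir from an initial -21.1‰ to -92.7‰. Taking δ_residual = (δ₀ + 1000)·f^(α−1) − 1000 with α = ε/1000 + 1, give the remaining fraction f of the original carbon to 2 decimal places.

α − 1 = ε/1000 = 0.0343
(δ_res + 1000)/(δ₀ + 1000) = (-92.7 + 1000)/(-21.1 + 1000) = 907.3/978.9 = 0.926857
f = 0.926857^(1/0.0343) = exp(ln(0.926857)/0.0343) = exp(-0.07596/0.0343)
f = exp(-2.2145) = 0.1092

0.11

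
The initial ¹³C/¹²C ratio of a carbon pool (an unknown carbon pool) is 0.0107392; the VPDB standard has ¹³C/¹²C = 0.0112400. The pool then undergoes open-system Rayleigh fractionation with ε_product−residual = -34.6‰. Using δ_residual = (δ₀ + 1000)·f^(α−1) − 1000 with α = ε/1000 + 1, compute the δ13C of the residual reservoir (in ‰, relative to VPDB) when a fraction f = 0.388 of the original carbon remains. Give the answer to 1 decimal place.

-12.7‰

δ₀ = (0.0107392/0.0112400 − 1)×1000 = (0.955445 − 1)×1000 = -44.555‰
α − 1 = ε/1000 = -0.0346
f^(α−1) = 0.388^(-0.0346) = 1.033300
δ_res = (-44.555 + 1000) × 1.033300 − 1000 = 987.261 − 1000 = -12.74‰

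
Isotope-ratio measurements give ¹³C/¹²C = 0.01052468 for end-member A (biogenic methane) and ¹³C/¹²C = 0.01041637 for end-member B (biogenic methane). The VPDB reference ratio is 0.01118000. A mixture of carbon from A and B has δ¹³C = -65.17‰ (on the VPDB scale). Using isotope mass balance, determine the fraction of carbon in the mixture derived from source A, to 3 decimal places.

δ_A = (0.01052468/0.01118000 − 1)×1000 = (0.941385 − 1)×1000 = -58.615‰
δ_B = (0.01041637/0.01118000 − 1)×1000 = (0.931697 − 1)×1000 = -68.303‰
f_A = (δ_mix − δ_B)/(δ_A − δ_B) = (-65.17 − (-68.303))/(-58.615 − (-68.303))
f_A = 3.133 / 9.688 = 0.3234

0.323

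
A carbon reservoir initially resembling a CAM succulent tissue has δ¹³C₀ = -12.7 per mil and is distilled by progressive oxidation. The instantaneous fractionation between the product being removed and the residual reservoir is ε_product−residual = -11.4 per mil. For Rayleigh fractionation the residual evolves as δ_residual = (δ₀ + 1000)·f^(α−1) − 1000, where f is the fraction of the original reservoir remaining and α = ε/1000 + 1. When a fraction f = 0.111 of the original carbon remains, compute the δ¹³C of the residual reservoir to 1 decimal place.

Rayleigh residual: δ_res = (δ₀ + 1000)·f^(α−1) − 1000
α = ε/1000 + 1 = 0.98860, so α − 1 = -0.01140
f^(α−1) = 0.111^(-0.01140) = 1.025376
δ_res = (-12.7 + 1000) × 1.025376 − 1000 = 1012.354 − 1000 = 12.35 per mil

12.4 per mil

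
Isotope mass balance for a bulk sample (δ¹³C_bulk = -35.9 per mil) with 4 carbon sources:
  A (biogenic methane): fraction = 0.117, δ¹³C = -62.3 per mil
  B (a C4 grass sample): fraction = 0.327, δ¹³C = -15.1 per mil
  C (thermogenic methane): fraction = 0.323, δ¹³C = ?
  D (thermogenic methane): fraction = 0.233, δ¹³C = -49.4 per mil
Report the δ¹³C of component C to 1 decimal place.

Isotope mass balance: δ_bulk = Σ fᵢ·δᵢ.
-35.9 = 0.117×(-62.3) + 0.327×(-15.1) + 0.323×δ_C + 0.233×(-49.4)
0.323·δ_C = -35.9 − (-23.737) = -12.163
δ_C = -12.163 / 0.323 = -37.66 per mil

-37.7 per mil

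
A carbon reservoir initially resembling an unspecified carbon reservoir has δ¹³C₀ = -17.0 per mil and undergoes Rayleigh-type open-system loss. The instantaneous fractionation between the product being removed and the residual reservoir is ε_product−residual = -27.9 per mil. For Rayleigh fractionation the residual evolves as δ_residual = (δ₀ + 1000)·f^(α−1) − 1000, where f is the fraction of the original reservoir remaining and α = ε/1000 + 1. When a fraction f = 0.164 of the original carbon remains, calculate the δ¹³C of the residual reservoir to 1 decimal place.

Rayleigh residual: δ_res = (δ₀ + 1000)·f^(α−1) − 1000
α = ε/1000 + 1 = 0.97210, so α − 1 = -0.02790
f^(α−1) = 0.164^(-0.02790) = 1.051734
δ_res = (-17.0 + 1000) × 1.051734 − 1000 = 1033.854 − 1000 = 33.85 per mil

33.9 per mil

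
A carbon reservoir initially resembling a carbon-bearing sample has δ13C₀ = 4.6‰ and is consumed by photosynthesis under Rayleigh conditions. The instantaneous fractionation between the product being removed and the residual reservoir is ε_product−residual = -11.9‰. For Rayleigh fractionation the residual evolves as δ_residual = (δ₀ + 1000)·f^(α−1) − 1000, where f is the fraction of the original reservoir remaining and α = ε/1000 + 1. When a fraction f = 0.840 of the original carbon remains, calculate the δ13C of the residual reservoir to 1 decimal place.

6.7‰

Rayleigh residual: δ_res = (δ₀ + 1000)·f^(α−1) − 1000
α = ε/1000 + 1 = 0.98810, so α − 1 = -0.01190
f^(α−1) = 0.840^(-0.01190) = 1.002077
δ_res = (4.6 + 1000) × 1.002077 − 1000 = 1006.687 − 1000 = 6.69‰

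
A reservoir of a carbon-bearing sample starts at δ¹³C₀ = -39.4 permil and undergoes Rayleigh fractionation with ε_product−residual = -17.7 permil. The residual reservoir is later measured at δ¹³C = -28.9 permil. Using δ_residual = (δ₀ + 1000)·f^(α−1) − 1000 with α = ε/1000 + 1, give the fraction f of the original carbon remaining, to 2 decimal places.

0.54

α − 1 = ε/1000 = -0.0177
(δ_res + 1000)/(δ₀ + 1000) = (-28.9 + 1000)/(-39.4 + 1000) = 971.1/960.6 = 1.010931
f = 1.010931^(1/-0.0177) = exp(ln(1.010931)/-0.0177) = exp(0.01087/-0.0177)
f = exp(-0.6142) = 0.5411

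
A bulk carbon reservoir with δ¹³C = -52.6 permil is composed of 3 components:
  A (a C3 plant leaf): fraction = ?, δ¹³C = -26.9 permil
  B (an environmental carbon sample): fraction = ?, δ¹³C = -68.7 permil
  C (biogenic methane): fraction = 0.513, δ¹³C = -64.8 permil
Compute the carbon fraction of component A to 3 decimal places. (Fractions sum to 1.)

0.337

Let f_A and f_B be the unknown fractions; fractions sum to 1 so f_A + f_B = 0.487.
Mass balance: Σ fᵢ·δᵢ = δ_bulk ⇒ f_A·(-26.9) + f_B·(-68.7) = -52.6 − (-33.242) = -19.358
Substitute f_B = 0.487 − f_A:
f_A·(-26.9 − -68.7) = -19.358 − 0.487×(-68.7) = 14.099
f_A = 14.099 / 41.8 = 0.3373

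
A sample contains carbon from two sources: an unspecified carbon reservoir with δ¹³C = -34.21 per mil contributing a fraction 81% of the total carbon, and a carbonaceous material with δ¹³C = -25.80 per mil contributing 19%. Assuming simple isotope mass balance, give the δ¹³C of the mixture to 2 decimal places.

δ_mix = f_A·δ_A + f_B·δ_B
δ_mix = 0.81 × (-34.21) + 0.19 × (-25.80)
δ_mix = -27.710 + -4.902 = -32.612 per mil

-32.61 per mil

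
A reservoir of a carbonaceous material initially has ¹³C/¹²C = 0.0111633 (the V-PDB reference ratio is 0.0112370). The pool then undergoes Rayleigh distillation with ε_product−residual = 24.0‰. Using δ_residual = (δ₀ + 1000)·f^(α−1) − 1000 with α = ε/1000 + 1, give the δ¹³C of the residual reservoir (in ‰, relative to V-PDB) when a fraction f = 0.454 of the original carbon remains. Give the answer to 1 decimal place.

-25.2‰

δ₀ = (0.0111633/0.0112370 − 1)×1000 = (0.993441 − 1)×1000 = -6.559‰
α − 1 = ε/1000 = 0.0240
f^(α−1) = 0.454^(0.0240) = 0.981227
δ_res = (-6.559 + 1000) × 0.981227 − 1000 = 974.791 − 1000 = -25.21‰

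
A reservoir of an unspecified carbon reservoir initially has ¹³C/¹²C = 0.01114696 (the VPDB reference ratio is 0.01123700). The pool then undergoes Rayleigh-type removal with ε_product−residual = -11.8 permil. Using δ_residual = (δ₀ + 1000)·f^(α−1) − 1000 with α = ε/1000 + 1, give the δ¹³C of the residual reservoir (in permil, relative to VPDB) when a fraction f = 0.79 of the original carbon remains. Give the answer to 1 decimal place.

δ₀ = (0.01114696/0.01123700 − 1)×1000 = (0.991987 − 1)×1000 = -8.013 permil
α − 1 = ε/1000 = -0.0118
f^(α−1) = 0.79^(-0.0118) = 1.002785
δ_res = (-8.013 + 1000) × 1.002785 − 1000 = 994.750 − 1000 = -5.25 permil

-5.2 permil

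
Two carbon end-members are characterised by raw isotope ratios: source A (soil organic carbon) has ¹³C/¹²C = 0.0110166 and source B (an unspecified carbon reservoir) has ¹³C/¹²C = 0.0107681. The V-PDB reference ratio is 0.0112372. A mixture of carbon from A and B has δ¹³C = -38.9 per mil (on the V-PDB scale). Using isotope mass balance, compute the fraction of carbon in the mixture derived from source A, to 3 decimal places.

0.129

δ_A = (0.0110166/0.0112372 − 1)×1000 = (0.980369 − 1)×1000 = -19.631 per mil
δ_B = (0.0107681/0.0112372 − 1)×1000 = (0.958255 − 1)×1000 = -41.745 per mil
f_A = (δ_mix − δ_B)/(δ_A − δ_B) = (-38.9 − (-41.745))/(-19.631 − (-41.745))
f_A = 2.845 / 22.114 = 0.1287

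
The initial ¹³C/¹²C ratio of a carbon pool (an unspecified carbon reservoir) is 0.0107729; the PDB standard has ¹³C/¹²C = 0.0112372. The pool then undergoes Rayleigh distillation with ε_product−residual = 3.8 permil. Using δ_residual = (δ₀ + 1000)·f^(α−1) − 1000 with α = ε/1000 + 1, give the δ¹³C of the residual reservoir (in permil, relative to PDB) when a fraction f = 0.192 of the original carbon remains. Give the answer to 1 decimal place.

δ₀ = (0.0107729/0.0112372 − 1)×1000 = (0.958682 − 1)×1000 = -41.318 permil
α − 1 = ε/1000 = 0.0038
f^(α−1) = 0.192^(0.0038) = 0.993749
δ_res = (-41.318 + 1000) × 0.993749 − 1000 = 952.689 − 1000 = -47.31 permil

-47.3 permil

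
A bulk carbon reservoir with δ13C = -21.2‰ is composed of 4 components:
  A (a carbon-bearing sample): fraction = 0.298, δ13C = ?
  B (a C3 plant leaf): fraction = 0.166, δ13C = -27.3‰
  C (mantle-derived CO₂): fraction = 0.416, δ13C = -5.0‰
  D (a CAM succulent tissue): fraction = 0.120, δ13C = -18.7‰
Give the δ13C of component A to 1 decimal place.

Isotope mass balance: δ_bulk = Σ fᵢ·δᵢ.
-21.2 = 0.298×δ_A + 0.166×(-27.3) + 0.416×(-5.0) + 0.120×(-18.7)
0.298·δ_A = -21.2 − (-8.856) = -12.344
δ_A = -12.344 / 0.298 = -41.42‰

-41.4‰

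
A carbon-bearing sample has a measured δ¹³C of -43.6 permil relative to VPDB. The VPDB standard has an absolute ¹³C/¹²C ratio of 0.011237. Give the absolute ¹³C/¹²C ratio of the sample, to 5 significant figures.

R_sample = R_standard × (δ¹³C/1000 + 1)
R_sample = 0.011237 × (-43.6/1000 + 1) = 0.011237 × 0.956400
R_sample = 0.0107471

0.010747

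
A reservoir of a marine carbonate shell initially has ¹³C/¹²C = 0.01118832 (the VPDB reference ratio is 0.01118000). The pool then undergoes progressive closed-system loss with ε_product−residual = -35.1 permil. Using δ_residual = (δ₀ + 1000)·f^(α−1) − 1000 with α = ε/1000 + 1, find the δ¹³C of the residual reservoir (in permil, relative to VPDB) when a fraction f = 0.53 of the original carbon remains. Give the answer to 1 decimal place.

δ₀ = (0.01118832/0.01118000 − 1)×1000 = (1.000744 − 1)×1000 = 0.744 permil
α − 1 = ε/1000 = -0.0351
f^(α−1) = 0.53^(-0.0351) = 1.022534
δ_res = (0.744 + 1000) × 1.022534 − 1000 = 1023.295 − 1000 = 23.30 permil

23.3 permil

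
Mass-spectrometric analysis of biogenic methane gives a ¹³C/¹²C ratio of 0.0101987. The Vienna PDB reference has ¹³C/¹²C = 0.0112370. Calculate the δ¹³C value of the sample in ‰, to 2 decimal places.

-92.40‰

δ¹³C = (R_sample / R_standard − 1) × 1000
R_sample / R_standard = 0.0101987 / 0.0112370 = 0.907600
δ¹³C = (0.907600 − 1) × 1000 = -92.400‰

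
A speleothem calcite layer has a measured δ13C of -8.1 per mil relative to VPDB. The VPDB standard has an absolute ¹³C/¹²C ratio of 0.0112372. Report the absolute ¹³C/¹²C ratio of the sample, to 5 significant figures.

R_sample = R_standard × (δ13C/1000 + 1)
R_sample = 0.0112372 × (-8.1/1000 + 1) = 0.0112372 × 0.991900
R_sample = 0.0111462

0.011146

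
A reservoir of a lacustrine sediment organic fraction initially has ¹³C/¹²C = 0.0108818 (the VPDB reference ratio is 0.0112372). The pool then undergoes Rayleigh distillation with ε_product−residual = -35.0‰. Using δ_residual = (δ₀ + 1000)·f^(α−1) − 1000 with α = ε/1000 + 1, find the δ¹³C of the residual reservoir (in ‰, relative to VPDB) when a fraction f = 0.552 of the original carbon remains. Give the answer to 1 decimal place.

δ₀ = (0.0108818/0.0112372 − 1)×1000 = (0.968373 − 1)×1000 = -31.627‰
α − 1 = ε/1000 = -0.0350
f^(α−1) = 0.552^(-0.0350) = 1.021015
δ_res = (-31.627 + 1000) × 1.021015 − 1000 = 988.723 − 1000 = -11.28‰

-11.3‰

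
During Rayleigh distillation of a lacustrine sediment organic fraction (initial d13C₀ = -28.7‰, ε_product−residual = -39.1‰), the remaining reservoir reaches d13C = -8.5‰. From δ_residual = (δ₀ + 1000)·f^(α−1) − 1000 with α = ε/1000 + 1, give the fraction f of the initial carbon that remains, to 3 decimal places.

0.591

α − 1 = ε/1000 = -0.0391
(δ_res + 1000)/(δ₀ + 1000) = (-8.5 + 1000)/(-28.7 + 1000) = 991.5/971.3 = 1.020797
f = 1.020797^(1/-0.0391) = exp(ln(1.020797)/-0.0391) = exp(0.02058/-0.0391)
f = exp(-0.5264) = 0.5907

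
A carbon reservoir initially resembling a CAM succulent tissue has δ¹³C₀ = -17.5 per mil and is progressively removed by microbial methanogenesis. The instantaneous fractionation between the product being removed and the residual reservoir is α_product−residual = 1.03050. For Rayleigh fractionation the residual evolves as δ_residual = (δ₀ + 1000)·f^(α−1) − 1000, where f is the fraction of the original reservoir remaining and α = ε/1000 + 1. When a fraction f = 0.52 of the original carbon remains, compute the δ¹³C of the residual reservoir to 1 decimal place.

-36.9 per mil

Rayleigh residual: δ_res = (δ₀ + 1000)·f^(α−1) − 1000
α − 1 = 0.03050
f^(α−1) = 0.52^(0.03050) = 0.980253
δ_res = (-17.5 + 1000) × 0.980253 − 1000 = 963.098 − 1000 = -36.90 per mil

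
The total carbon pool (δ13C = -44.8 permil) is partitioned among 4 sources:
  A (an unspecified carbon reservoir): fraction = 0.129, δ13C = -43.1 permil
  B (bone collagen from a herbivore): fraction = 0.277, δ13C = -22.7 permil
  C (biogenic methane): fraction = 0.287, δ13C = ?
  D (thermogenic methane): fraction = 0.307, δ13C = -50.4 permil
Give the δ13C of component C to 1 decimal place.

-60.9 permil

Isotope mass balance: δ_bulk = Σ fᵢ·δᵢ.
-44.8 = 0.129×(-43.1) + 0.277×(-22.7) + 0.287×δ_C + 0.307×(-50.4)
0.287·δ_C = -44.8 − (-27.321) = -17.479
δ_C = -17.479 / 0.287 = -60.90 permil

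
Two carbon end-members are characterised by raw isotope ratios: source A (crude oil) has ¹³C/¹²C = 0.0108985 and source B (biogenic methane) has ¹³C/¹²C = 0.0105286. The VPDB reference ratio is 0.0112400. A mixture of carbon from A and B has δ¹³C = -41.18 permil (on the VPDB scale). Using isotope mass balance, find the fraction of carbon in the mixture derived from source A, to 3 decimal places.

δ_A = (0.0108985/0.0112400 − 1)×1000 = (0.969617 − 1)×1000 = -30.383 permil
δ_B = (0.0105286/0.0112400 − 1)×1000 = (0.936708 − 1)×1000 = -63.292 permil
f_A = (δ_mix − δ_B)/(δ_A − δ_B) = (-41.18 − (-63.292))/(-30.383 − (-63.292))
f_A = 22.112 / 32.909 = 0.6719

0.672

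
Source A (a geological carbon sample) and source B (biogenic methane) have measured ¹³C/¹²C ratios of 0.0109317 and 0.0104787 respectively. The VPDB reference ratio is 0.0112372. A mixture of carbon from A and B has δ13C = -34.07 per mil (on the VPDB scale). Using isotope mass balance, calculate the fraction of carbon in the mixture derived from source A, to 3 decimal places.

0.829

δ_A = (0.0109317/0.0112372 − 1)×1000 = (0.972814 − 1)×1000 = -27.186 per mil
δ_B = (0.0104787/0.0112372 − 1)×1000 = (0.932501 − 1)×1000 = -67.499 per mil
f_A = (δ_mix − δ_B)/(δ_A − δ_B) = (-34.07 − (-67.499))/(-27.186 − (-67.499))
f_A = 33.429 / 40.313 = 0.8292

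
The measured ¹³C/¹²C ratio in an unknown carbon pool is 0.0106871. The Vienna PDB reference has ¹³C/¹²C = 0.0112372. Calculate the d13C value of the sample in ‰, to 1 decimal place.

-49.0‰

d13C = (R_sample / R_standard − 1) × 1000
R_sample / R_standard = 0.0106871 / 0.0112372 = 0.951047
d13C = (0.951047 − 1) × 1000 = -48.95‰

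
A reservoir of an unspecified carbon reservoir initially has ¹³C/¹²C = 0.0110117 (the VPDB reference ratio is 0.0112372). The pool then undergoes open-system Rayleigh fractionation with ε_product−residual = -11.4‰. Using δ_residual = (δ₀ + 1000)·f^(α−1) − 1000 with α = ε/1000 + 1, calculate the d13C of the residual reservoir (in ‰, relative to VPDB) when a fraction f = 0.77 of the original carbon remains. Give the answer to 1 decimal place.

δ₀ = (0.0110117/0.0112372 − 1)×1000 = (0.979933 − 1)×1000 = -20.067‰
α − 1 = ε/1000 = -0.0114
f^(α−1) = 0.77^(-0.0114) = 1.002984
δ_res = (-20.067 + 1000) × 1.002984 − 1000 = 982.857 − 1000 = -17.14‰

-17.1‰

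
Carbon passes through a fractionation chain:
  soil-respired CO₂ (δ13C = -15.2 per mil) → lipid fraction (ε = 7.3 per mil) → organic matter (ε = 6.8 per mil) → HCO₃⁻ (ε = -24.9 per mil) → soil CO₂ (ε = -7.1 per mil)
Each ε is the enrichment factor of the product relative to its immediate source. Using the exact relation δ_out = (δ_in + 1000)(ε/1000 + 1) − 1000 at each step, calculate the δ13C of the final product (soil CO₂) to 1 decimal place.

-33.0 per mil

step 1: δ = (-15.20 + 1000)·(7.3/1000 + 1) − 1000 = -8.01 per mil
step 2: δ = (-8.01 + 1000)·(6.8/1000 + 1) − 1000 = -1.27 per mil
step 3: δ = (-1.27 + 1000)·(-24.9/1000 + 1) − 1000 = -26.13 per mil
step 4: δ = (-26.13 + 1000)·(-7.1/1000 + 1) − 1000 = -33.05 per mil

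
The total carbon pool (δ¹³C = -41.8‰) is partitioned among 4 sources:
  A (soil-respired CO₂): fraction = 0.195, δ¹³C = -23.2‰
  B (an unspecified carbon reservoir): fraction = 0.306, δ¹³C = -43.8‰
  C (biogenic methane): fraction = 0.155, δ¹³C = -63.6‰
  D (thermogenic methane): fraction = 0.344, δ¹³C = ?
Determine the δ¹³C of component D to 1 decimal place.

-40.7‰

Isotope mass balance: δ_bulk = Σ fᵢ·δᵢ.
-41.8 = 0.195×(-23.2) + 0.306×(-43.8) + 0.155×(-63.6) + 0.344×δ_D
0.344·δ_D = -41.8 − (-27.785) = -14.015
δ_D = -14.015 / 0.344 = -40.74‰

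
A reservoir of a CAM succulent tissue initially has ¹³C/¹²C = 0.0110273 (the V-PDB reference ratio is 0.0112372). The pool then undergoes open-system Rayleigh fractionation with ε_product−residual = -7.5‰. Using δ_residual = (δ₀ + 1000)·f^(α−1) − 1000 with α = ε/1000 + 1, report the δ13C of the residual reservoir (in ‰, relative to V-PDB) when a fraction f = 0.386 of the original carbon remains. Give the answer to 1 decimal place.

-11.6‰

δ₀ = (0.0110273/0.0112372 − 1)×1000 = (0.981321 − 1)×1000 = -18.679‰
α − 1 = ε/1000 = -0.0075
f^(α−1) = 0.386^(-0.0075) = 1.007165
δ_res = (-18.679 + 1000) × 1.007165 − 1000 = 988.352 − 1000 = -11.65‰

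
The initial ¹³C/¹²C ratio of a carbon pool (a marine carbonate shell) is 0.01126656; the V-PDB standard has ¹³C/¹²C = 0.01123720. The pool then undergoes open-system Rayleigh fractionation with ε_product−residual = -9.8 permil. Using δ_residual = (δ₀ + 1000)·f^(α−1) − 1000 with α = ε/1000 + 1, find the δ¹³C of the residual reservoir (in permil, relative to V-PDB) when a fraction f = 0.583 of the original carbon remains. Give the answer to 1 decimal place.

δ₀ = (0.01126656/0.01123720 − 1)×1000 = (1.002613 − 1)×1000 = 2.613 permil
α − 1 = ε/1000 = -0.0098
f^(α−1) = 0.583^(-0.0098) = 1.005302
δ_res = (2.613 + 1000) × 1.005302 − 1000 = 1007.928 − 1000 = 7.93 permil

7.9 permil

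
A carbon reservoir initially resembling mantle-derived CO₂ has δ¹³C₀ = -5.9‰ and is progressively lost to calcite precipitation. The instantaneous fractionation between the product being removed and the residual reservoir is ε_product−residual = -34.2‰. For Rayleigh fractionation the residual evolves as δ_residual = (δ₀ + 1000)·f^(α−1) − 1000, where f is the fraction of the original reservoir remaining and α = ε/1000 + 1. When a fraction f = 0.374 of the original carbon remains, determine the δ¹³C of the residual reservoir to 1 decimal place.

28.1‰

Rayleigh residual: δ_res = (δ₀ + 1000)·f^(α−1) − 1000
α = ε/1000 + 1 = 0.96580, so α − 1 = -0.03420
f^(α−1) = 0.374^(-0.03420) = 1.034208
δ_res = (-5.9 + 1000) × 1.034208 − 1000 = 1028.106 − 1000 = 28.11‰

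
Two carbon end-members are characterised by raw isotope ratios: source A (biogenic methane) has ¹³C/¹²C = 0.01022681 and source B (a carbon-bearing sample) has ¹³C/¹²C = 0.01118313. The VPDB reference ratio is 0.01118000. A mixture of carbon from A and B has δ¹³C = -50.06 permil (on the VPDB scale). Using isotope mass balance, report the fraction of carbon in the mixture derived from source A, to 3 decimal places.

0.589

δ_A = (0.01022681/0.01118000 − 1)×1000 = (0.914742 − 1)×1000 = -85.258 permil
δ_B = (0.01118313/0.01118000 − 1)×1000 = (1.000280 − 1)×1000 = 0.280 permil
f_A = (δ_mix − δ_B)/(δ_A − δ_B) = (-50.06 − (0.280))/(-85.258 − (0.280))
f_A = -50.340 / -85.538 = 0.5885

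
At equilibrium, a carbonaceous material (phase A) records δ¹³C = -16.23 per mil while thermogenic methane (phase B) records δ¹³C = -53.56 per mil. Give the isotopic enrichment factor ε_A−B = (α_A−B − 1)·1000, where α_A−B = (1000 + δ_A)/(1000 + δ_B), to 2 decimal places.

α_A−B = (1000 + -16.23) / (1000 + -53.56) = 983.77 / 946.44 = 1.039443
ε_A−B = (1.039443 − 1) × 1000 = 39.443 per mil
(The approximation ε ≈ δ_A − δ_B would give 37.33 per mil.)

39.44 per mil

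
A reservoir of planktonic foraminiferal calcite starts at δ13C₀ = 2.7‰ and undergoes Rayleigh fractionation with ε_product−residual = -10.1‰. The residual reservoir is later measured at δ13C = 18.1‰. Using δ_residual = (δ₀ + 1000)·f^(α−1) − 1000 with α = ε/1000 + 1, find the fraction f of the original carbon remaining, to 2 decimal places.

0.22

α − 1 = ε/1000 = -0.0101
(δ_res + 1000)/(δ₀ + 1000) = (18.1 + 1000)/(2.7 + 1000) = 1018.1/1002.7 = 1.015359
f = 1.015359^(1/-0.0101) = exp(ln(1.015359)/-0.0101) = exp(0.01524/-0.0101)
f = exp(-1.5091) = 0.2211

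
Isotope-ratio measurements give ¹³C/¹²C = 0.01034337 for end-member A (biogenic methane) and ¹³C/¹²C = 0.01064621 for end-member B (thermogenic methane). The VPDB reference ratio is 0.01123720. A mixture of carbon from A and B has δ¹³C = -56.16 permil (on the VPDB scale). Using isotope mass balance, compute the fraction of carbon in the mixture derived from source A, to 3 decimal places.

0.132

δ_A = (0.01034337/0.01123720 − 1)×1000 = (0.920458 − 1)×1000 = -79.542 permil
δ_B = (0.01064621/0.01123720 − 1)×1000 = (0.947408 − 1)×1000 = -52.592 permil
f_A = (δ_mix − δ_B)/(δ_A − δ_B) = (-56.16 − (-52.592))/(-79.542 − (-52.592))
f_A = -3.568 / -26.950 = 0.1324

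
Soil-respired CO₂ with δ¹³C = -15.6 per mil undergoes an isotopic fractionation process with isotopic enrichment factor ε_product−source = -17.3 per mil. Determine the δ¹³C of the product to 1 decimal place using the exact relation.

-32.6 per mil

To first order, δ_product ≈ δ_source + ε = -32.9 per mil.
Exactly, δ_product = (δ_source + 1000)·(ε/1000 + 1) − 1000.
δ_product = (-15.6 + 1000) × (-17.3/1000 + 1) − 1000
δ_product = -32.63 per mil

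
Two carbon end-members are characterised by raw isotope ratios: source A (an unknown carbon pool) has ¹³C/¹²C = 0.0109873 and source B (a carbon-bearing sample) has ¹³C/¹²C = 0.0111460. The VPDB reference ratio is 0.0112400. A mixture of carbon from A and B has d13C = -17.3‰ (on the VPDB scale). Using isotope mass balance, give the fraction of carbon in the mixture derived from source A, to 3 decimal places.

0.633

δ_A = (0.0109873/0.0112400 − 1)×1000 = (0.977518 − 1)×1000 = -22.482‰
δ_B = (0.0111460/0.0112400 − 1)×1000 = (0.991637 − 1)×1000 = -8.363‰
f_A = (δ_mix − δ_B)/(δ_A − δ_B) = (-17.3 − (-8.363))/(-22.482 − (-8.363))
f_A = -8.937 / -14.119 = 0.6330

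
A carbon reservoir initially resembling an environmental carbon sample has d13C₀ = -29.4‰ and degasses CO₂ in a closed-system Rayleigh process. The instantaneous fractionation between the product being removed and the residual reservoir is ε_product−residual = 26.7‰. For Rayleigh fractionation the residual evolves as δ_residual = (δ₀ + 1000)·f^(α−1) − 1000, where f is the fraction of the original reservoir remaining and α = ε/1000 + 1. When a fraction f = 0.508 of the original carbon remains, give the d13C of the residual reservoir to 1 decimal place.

Rayleigh residual: δ_res = (δ₀ + 1000)·f^(α−1) − 1000
α = ε/1000 + 1 = 1.02670, so α − 1 = 0.02670
f^(α−1) = 0.508^(0.02670) = 0.982079
δ_res = (-29.4 + 1000) × 0.982079 − 1000 = 953.206 − 1000 = -46.79‰

-46.8‰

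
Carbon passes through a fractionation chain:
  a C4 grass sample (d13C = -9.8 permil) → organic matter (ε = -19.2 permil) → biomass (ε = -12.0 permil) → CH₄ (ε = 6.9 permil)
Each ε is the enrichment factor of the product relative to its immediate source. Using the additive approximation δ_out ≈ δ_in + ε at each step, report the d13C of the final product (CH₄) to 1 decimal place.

step 1: δ ≈ -9.8 + (-19.2) = -29.0 permil
step 2: δ ≈ -29.0 + (-12.0) = -41.0 permil
step 3: δ ≈ -41.0 + (6.9) = -34.1 permil

-34.1 permil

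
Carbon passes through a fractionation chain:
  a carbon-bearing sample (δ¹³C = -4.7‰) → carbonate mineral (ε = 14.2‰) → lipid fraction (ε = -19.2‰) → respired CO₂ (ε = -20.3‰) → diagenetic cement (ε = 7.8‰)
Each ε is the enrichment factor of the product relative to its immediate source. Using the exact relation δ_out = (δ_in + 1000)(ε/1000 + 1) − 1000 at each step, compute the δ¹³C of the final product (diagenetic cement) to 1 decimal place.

-22.5‰

step 1: δ = (-4.70 + 1000)·(14.2/1000 + 1) − 1000 = 9.43‰
step 2: δ = (9.43 + 1000)·(-19.2/1000 + 1) − 1000 = -9.95‰
step 3: δ = (-9.95 + 1000)·(-20.3/1000 + 1) − 1000 = -30.05‰
step 4: δ = (-30.05 + 1000)·(7.8/1000 + 1) − 1000 = -22.48‰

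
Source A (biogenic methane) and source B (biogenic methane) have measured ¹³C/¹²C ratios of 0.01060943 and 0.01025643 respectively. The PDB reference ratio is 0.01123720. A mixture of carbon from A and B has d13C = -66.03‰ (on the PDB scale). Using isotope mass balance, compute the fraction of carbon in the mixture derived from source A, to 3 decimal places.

δ_A = (0.01060943/0.01123720 − 1)×1000 = (0.944135 − 1)×1000 = -55.865‰
δ_B = (0.01025643/0.01123720 − 1)×1000 = (0.912721 − 1)×1000 = -87.279‰
f_A = (δ_mix − δ_B)/(δ_A − δ_B) = (-66.03 − (-87.279))/(-55.865 − (-87.279))
f_A = 21.249 / 31.414 = 0.6764

0.676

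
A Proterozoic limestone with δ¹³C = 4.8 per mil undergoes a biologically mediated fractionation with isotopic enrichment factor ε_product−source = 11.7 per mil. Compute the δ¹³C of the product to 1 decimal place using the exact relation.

To first order, δ_product ≈ δ_source + ε = 16.5 per mil.
Exactly, δ_product = (δ_source + 1000)·(ε/1000 + 1) − 1000.
δ_product = (4.8 + 1000) × (11.7/1000 + 1) − 1000
δ_product = 16.56 per mil

16.6 per mil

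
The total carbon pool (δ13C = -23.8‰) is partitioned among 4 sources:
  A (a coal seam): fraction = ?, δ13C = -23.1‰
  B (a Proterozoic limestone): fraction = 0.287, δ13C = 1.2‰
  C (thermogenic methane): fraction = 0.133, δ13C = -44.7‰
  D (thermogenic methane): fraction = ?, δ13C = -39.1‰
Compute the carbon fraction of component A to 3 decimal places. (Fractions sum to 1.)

0.280

Let f_A and f_D be the unknown fractions; fractions sum to 1 so f_A + f_D = 0.580.
Mass balance: Σ fᵢ·δᵢ = δ_bulk ⇒ f_A·(-23.1) + f_D·(-39.1) = -23.8 − (-5.601) = -18.199
Substitute f_D = 0.580 − f_A:
f_A·(-23.1 − -39.1) = -18.199 − 0.580×(-39.1) = 4.479
f_A = 4.479 / 16.0 = 0.2799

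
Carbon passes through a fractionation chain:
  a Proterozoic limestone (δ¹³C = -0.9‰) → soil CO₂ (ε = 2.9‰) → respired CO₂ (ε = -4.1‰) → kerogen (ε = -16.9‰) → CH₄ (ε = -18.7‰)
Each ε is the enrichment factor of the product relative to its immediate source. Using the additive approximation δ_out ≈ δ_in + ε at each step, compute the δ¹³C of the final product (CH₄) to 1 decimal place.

step 1: δ ≈ -0.9 + (2.9) = 2.0‰
step 2: δ ≈ 2.0 + (-4.1) = -2.1‰
step 3: δ ≈ -2.1 + (-16.9) = -19.0‰
step 4: δ ≈ -19.0 + (-18.7) = -37.7‰

-37.7‰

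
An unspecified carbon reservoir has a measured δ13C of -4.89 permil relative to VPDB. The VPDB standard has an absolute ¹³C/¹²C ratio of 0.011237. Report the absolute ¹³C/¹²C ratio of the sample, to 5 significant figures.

R_sample = R_standard × (δ13C/1000 + 1)
R_sample = 0.011237 × (-4.89/1000 + 1) = 0.011237 × 0.995110
R_sample = 0.0111821

0.011182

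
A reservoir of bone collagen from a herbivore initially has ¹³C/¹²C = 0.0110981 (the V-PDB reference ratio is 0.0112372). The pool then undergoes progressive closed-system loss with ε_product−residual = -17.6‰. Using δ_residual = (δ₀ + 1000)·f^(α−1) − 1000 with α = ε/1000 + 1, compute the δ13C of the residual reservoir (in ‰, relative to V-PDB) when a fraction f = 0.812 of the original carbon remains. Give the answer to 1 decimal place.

-8.8‰

δ₀ = (0.0110981/0.0112372 − 1)×1000 = (0.987621 − 1)×1000 = -12.379‰
α − 1 = ε/1000 = -0.0176
f^(α−1) = 0.812^(-0.0176) = 1.003672
δ_res = (-12.379 + 1000) × 1.003672 − 1000 = 991.248 − 1000 = -8.75‰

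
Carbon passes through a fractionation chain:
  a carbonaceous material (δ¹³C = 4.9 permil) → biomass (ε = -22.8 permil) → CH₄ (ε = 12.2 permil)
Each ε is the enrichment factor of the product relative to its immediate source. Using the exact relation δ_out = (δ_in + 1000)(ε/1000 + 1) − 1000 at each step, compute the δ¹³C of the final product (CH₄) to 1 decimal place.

step 1: δ = (4.90 + 1000)·(-22.8/1000 + 1) − 1000 = -18.01 permil
step 2: δ = (-18.01 + 1000)·(12.2/1000 + 1) − 1000 = -6.03 permil

-6.0 permil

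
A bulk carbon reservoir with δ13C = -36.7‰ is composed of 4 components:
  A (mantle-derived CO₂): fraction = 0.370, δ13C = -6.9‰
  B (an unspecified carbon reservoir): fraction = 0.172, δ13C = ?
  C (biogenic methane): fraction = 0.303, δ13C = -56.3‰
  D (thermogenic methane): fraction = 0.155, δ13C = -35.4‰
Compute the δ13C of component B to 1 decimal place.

-67.4‰

Isotope mass balance: δ_bulk = Σ fᵢ·δᵢ.
-36.7 = 0.370×(-6.9) + 0.172×δ_B + 0.303×(-56.3) + 0.155×(-35.4)
0.172·δ_B = -36.7 − (-25.099) = -11.601
δ_B = -11.601 / 0.172 = -67.45‰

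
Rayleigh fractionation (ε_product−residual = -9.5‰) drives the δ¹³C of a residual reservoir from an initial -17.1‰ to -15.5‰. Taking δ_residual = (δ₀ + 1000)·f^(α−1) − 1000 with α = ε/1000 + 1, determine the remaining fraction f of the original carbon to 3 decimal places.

0.843

α − 1 = ε/1000 = -0.0095
(δ_res + 1000)/(δ₀ + 1000) = (-15.5 + 1000)/(-17.1 + 1000) = 984.5/982.9 = 1.001628
f = 1.001628^(1/-0.0095) = exp(ln(1.001628)/-0.0095) = exp(0.00163/-0.0095)
f = exp(-0.1712) = 0.8426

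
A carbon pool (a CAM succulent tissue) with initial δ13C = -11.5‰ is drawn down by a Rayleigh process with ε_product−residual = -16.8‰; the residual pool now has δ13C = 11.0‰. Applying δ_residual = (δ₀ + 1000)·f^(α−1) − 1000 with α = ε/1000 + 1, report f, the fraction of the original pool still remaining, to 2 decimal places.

α − 1 = ε/1000 = -0.0168
(δ_res + 1000)/(δ₀ + 1000) = (11.0 + 1000)/(-11.5 + 1000) = 1011.0/988.5 = 1.022762
f = 1.022762^(1/-0.0168) = exp(ln(1.022762)/-0.0168) = exp(0.02251/-0.0168)
f = exp(-1.3397) = 0.2619

0.26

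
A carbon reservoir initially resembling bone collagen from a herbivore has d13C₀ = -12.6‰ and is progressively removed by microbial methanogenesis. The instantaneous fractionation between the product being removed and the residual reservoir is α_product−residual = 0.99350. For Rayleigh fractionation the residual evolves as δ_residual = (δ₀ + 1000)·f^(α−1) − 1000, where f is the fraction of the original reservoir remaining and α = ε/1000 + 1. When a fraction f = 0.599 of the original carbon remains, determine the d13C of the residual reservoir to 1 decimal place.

Rayleigh residual: δ_res = (δ₀ + 1000)·f^(α−1) − 1000
α − 1 = -0.00650
f^(α−1) = 0.599^(-0.00650) = 1.003337
δ_res = (-12.6 + 1000) × 1.003337 − 1000 = 990.695 − 1000 = -9.31‰

-9.3‰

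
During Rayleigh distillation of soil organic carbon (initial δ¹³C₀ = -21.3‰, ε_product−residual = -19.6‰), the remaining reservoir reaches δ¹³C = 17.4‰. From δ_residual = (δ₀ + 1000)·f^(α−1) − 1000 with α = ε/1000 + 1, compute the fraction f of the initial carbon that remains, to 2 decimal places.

0.14

α − 1 = ε/1000 = -0.0196
(δ_res + 1000)/(δ₀ + 1000) = (17.4 + 1000)/(-21.3 + 1000) = 1017.4/978.7 = 1.039542
f = 1.039542^(1/-0.0196) = exp(ln(1.039542)/-0.0196) = exp(0.03878/-0.0196)
f = exp(-1.9786) = 0.1383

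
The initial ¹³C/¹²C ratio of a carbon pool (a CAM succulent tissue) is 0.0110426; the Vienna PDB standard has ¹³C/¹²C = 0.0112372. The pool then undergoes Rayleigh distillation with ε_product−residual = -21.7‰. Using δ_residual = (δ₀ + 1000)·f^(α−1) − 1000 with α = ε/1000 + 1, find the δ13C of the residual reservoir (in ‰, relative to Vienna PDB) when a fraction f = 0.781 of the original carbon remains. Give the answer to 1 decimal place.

-12.0‰

δ₀ = (0.0110426/0.0112372 − 1)×1000 = (0.982683 − 1)×1000 = -17.317‰
α − 1 = ε/1000 = -0.0217
f^(α−1) = 0.781^(-0.0217) = 1.005378
δ_res = (-17.317 + 1000) × 1.005378 − 1000 = 987.968 − 1000 = -12.03‰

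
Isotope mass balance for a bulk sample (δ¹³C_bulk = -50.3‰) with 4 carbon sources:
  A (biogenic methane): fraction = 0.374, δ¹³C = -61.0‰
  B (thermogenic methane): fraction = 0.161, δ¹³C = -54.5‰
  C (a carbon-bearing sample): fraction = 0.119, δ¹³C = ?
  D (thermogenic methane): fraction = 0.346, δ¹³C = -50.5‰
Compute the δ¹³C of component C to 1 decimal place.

Isotope mass balance: δ_bulk = Σ fᵢ·δᵢ.
-50.3 = 0.374×(-61.0) + 0.161×(-54.5) + 0.119×δ_C + 0.346×(-50.5)
0.119·δ_C = -50.3 − (-49.061) = -1.239
δ_C = -1.239 / 0.119 = -10.41‰

-10.4‰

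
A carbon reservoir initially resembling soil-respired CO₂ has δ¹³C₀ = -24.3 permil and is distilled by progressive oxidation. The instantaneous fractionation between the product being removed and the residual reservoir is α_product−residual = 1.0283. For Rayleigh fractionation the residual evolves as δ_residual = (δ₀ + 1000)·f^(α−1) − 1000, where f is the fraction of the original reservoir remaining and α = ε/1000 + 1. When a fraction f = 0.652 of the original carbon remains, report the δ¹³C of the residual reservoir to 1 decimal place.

Rayleigh residual: δ_res = (δ₀ + 1000)·f^(α−1) − 1000
α − 1 = 0.02830
f^(α−1) = 0.652^(0.02830) = 0.987969
δ_res = (-24.3 + 1000) × 0.987969 − 1000 = 963.961 − 1000 = -36.04 permil

-36.0 permil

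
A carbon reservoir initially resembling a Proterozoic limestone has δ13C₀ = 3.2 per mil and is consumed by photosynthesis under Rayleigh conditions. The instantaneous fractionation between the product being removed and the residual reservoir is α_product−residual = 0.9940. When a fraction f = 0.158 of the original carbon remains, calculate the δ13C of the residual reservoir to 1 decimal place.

Rayleigh residual: δ_res = (δ₀ + 1000)·f^(α−1) − 1000
α − 1 = -0.00600
f^(α−1) = 0.158^(-0.00600) = 1.011132
δ_res = (3.2 + 1000) × 1.011132 − 1000 = 1014.368 − 1000 = 14.37 per mil

14.4 per mil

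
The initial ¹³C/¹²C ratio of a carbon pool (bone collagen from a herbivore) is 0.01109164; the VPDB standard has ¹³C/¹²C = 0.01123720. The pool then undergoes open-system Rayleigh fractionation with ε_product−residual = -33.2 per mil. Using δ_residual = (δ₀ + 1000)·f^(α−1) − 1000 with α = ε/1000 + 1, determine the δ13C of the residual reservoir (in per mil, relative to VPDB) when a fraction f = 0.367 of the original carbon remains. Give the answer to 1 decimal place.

20.4 per mil

δ₀ = (0.01109164/0.01123720 − 1)×1000 = (0.987047 − 1)×1000 = -12.953 per mil
α − 1 = ε/1000 = -0.0332
f^(α−1) = 0.367^(-0.0332) = 1.033839
δ_res = (-12.953 + 1000) × 1.033839 − 1000 = 1020.448 − 1000 = 20.45 per mil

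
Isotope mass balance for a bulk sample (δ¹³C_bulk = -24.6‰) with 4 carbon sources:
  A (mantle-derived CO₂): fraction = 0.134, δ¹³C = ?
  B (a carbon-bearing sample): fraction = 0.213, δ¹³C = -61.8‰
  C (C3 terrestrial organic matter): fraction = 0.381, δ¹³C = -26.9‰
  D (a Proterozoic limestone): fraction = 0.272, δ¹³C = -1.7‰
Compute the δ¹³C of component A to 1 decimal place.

-5.4‰

Isotope mass balance: δ_bulk = Σ fᵢ·δᵢ.
-24.6 = 0.134×δ_A + 0.213×(-61.8) + 0.381×(-26.9) + 0.272×(-1.7)
0.134·δ_A = -24.6 − (-23.875) = -0.725
δ_A = -0.725 / 0.134 = -5.41‰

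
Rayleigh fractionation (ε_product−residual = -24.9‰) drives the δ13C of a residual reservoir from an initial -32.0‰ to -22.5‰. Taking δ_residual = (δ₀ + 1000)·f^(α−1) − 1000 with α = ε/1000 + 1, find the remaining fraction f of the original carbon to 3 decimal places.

α − 1 = ε/1000 = -0.0249
(δ_res + 1000)/(δ₀ + 1000) = (-22.5 + 1000)/(-32.0 + 1000) = 977.5/968.0 = 1.009814
f = 1.009814^(1/-0.0249) = exp(ln(1.009814)/-0.0249) = exp(0.00977/-0.0249)
f = exp(-0.3922) = 0.6756

0.676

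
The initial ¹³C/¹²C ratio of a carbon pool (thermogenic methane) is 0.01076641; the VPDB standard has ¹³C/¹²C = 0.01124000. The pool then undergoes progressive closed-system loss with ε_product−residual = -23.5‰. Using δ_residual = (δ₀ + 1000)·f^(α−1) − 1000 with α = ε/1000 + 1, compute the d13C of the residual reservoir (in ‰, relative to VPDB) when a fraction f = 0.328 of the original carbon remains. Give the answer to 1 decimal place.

-16.7‰

δ₀ = (0.01076641/0.01124000 − 1)×1000 = (0.957866 − 1)×1000 = -42.134‰
α − 1 = ε/1000 = -0.0235
f^(α−1) = 0.328^(-0.0235) = 1.026543
δ_res = (-42.134 + 1000) × 1.026543 − 1000 = 983.290 − 1000 = -16.71‰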